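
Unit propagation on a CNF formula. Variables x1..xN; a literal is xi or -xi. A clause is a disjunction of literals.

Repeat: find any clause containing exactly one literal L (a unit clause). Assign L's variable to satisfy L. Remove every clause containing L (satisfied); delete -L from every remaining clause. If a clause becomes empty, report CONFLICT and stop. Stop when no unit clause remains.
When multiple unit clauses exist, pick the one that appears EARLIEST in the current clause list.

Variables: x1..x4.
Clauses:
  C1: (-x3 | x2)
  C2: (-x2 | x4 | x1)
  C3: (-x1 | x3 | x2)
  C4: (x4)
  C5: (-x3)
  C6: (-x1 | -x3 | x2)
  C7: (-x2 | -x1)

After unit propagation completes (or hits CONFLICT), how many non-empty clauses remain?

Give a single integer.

unit clause [4] forces x4=T; simplify:
  satisfied 2 clause(s); 5 remain; assigned so far: [4]
unit clause [-3] forces x3=F; simplify:
  drop 3 from [-1, 3, 2] -> [-1, 2]
  satisfied 3 clause(s); 2 remain; assigned so far: [3, 4]

Answer: 2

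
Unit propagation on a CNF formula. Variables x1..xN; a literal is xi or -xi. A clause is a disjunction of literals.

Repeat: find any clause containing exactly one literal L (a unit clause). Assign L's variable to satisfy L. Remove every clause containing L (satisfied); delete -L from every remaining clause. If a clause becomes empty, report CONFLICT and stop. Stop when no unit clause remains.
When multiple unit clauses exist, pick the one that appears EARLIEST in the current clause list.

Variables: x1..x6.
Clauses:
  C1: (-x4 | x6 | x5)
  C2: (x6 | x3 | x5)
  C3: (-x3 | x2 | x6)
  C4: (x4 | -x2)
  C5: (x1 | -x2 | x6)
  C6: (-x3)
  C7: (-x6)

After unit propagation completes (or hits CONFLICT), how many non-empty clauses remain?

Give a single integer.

Answer: 2

Derivation:
unit clause [-3] forces x3=F; simplify:
  drop 3 from [6, 3, 5] -> [6, 5]
  satisfied 2 clause(s); 5 remain; assigned so far: [3]
unit clause [-6] forces x6=F; simplify:
  drop 6 from [-4, 6, 5] -> [-4, 5]
  drop 6 from [6, 5] -> [5]
  drop 6 from [1, -2, 6] -> [1, -2]
  satisfied 1 clause(s); 4 remain; assigned so far: [3, 6]
unit clause [5] forces x5=T; simplify:
  satisfied 2 clause(s); 2 remain; assigned so far: [3, 5, 6]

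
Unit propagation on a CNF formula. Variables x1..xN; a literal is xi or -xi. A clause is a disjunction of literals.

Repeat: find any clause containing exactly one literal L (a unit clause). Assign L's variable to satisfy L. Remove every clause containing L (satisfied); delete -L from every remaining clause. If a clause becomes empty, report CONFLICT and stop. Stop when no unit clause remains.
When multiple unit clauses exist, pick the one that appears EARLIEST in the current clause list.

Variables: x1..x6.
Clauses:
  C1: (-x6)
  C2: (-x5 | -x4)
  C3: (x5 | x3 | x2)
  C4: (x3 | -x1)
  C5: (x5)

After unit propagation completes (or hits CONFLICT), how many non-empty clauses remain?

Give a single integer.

unit clause [-6] forces x6=F; simplify:
  satisfied 1 clause(s); 4 remain; assigned so far: [6]
unit clause [5] forces x5=T; simplify:
  drop -5 from [-5, -4] -> [-4]
  satisfied 2 clause(s); 2 remain; assigned so far: [5, 6]
unit clause [-4] forces x4=F; simplify:
  satisfied 1 clause(s); 1 remain; assigned so far: [4, 5, 6]

Answer: 1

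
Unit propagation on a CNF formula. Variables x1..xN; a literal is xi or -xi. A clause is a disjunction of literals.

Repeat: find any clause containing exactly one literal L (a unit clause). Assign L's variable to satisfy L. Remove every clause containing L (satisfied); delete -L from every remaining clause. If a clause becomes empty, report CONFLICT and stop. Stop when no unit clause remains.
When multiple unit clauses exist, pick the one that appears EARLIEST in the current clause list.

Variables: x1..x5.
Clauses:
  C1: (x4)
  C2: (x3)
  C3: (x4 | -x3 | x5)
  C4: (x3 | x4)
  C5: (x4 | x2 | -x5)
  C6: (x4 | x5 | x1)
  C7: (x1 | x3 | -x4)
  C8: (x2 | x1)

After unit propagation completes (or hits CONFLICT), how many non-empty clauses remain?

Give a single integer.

Answer: 1

Derivation:
unit clause [4] forces x4=T; simplify:
  drop -4 from [1, 3, -4] -> [1, 3]
  satisfied 5 clause(s); 3 remain; assigned so far: [4]
unit clause [3] forces x3=T; simplify:
  satisfied 2 clause(s); 1 remain; assigned so far: [3, 4]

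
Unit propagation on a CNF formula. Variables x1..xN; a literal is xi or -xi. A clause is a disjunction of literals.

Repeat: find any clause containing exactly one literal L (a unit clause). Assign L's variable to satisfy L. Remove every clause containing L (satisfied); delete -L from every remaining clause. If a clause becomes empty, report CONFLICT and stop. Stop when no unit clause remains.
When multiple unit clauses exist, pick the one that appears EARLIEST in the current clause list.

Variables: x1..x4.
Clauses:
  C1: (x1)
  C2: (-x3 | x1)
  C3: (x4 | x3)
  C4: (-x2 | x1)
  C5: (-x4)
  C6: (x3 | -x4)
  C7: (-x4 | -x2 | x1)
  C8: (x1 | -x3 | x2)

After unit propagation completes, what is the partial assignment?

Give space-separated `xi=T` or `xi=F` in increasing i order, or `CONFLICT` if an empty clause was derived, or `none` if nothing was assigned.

Answer: x1=T x3=T x4=F

Derivation:
unit clause [1] forces x1=T; simplify:
  satisfied 5 clause(s); 3 remain; assigned so far: [1]
unit clause [-4] forces x4=F; simplify:
  drop 4 from [4, 3] -> [3]
  satisfied 2 clause(s); 1 remain; assigned so far: [1, 4]
unit clause [3] forces x3=T; simplify:
  satisfied 1 clause(s); 0 remain; assigned so far: [1, 3, 4]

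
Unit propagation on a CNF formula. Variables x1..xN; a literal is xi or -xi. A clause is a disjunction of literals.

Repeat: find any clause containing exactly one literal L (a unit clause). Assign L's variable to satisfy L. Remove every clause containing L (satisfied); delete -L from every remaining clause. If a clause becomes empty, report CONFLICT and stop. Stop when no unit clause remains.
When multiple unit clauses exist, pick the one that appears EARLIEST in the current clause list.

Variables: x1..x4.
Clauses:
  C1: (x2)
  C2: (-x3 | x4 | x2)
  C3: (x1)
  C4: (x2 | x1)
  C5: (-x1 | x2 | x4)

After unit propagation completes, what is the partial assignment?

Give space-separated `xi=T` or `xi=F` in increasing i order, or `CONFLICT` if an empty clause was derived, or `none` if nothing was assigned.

unit clause [2] forces x2=T; simplify:
  satisfied 4 clause(s); 1 remain; assigned so far: [2]
unit clause [1] forces x1=T; simplify:
  satisfied 1 clause(s); 0 remain; assigned so far: [1, 2]

Answer: x1=T x2=T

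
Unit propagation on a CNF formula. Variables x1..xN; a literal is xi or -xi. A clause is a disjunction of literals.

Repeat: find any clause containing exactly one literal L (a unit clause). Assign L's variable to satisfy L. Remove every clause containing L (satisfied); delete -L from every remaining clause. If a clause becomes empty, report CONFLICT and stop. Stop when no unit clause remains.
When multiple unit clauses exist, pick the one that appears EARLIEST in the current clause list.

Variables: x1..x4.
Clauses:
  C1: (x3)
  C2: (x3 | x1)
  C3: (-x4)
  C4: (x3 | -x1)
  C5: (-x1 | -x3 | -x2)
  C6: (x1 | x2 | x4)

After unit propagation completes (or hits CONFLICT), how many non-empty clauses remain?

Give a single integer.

Answer: 2

Derivation:
unit clause [3] forces x3=T; simplify:
  drop -3 from [-1, -3, -2] -> [-1, -2]
  satisfied 3 clause(s); 3 remain; assigned so far: [3]
unit clause [-4] forces x4=F; simplify:
  drop 4 from [1, 2, 4] -> [1, 2]
  satisfied 1 clause(s); 2 remain; assigned so far: [3, 4]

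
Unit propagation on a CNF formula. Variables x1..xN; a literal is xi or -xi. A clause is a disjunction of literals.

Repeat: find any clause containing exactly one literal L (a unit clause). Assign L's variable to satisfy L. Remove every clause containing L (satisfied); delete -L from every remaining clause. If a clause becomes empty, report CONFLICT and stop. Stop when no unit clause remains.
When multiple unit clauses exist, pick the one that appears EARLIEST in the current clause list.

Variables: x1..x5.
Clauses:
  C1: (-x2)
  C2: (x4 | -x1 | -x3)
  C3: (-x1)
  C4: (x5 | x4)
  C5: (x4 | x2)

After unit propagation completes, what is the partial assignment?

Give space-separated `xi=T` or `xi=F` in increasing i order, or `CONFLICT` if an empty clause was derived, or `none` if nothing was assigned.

Answer: x1=F x2=F x4=T

Derivation:
unit clause [-2] forces x2=F; simplify:
  drop 2 from [4, 2] -> [4]
  satisfied 1 clause(s); 4 remain; assigned so far: [2]
unit clause [-1] forces x1=F; simplify:
  satisfied 2 clause(s); 2 remain; assigned so far: [1, 2]
unit clause [4] forces x4=T; simplify:
  satisfied 2 clause(s); 0 remain; assigned so far: [1, 2, 4]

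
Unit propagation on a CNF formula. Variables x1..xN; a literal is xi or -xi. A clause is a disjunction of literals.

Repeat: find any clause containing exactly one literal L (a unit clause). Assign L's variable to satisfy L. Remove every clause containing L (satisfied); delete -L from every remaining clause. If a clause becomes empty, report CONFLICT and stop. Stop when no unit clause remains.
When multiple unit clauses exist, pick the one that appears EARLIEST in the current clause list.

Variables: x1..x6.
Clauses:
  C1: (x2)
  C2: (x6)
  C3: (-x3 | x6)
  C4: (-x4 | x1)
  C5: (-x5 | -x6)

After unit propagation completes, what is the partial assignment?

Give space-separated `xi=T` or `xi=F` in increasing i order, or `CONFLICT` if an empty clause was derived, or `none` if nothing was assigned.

Answer: x2=T x5=F x6=T

Derivation:
unit clause [2] forces x2=T; simplify:
  satisfied 1 clause(s); 4 remain; assigned so far: [2]
unit clause [6] forces x6=T; simplify:
  drop -6 from [-5, -6] -> [-5]
  satisfied 2 clause(s); 2 remain; assigned so far: [2, 6]
unit clause [-5] forces x5=F; simplify:
  satisfied 1 clause(s); 1 remain; assigned so far: [2, 5, 6]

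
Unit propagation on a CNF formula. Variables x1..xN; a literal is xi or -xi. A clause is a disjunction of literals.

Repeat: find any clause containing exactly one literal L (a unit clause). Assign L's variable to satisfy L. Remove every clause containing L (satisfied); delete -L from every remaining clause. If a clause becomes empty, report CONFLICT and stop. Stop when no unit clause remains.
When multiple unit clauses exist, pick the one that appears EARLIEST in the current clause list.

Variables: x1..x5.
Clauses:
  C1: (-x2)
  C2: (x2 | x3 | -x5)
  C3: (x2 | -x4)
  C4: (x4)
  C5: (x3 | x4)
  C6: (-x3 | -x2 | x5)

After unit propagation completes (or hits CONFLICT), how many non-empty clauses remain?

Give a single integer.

unit clause [-2] forces x2=F; simplify:
  drop 2 from [2, 3, -5] -> [3, -5]
  drop 2 from [2, -4] -> [-4]
  satisfied 2 clause(s); 4 remain; assigned so far: [2]
unit clause [-4] forces x4=F; simplify:
  drop 4 from [4] -> [] (empty!)
  drop 4 from [3, 4] -> [3]
  satisfied 1 clause(s); 3 remain; assigned so far: [2, 4]
CONFLICT (empty clause)

Answer: 2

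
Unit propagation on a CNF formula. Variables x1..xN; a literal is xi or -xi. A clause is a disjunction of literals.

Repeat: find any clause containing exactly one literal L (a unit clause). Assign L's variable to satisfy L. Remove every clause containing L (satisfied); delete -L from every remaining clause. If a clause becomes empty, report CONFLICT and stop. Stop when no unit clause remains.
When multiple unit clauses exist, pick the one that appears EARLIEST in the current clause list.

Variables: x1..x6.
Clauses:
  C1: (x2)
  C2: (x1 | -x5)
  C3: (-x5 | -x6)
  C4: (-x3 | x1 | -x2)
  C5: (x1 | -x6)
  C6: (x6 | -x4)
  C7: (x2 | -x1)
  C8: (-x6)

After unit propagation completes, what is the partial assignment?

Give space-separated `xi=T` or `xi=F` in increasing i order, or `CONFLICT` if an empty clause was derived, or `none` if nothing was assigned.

Answer: x2=T x4=F x6=F

Derivation:
unit clause [2] forces x2=T; simplify:
  drop -2 from [-3, 1, -2] -> [-3, 1]
  satisfied 2 clause(s); 6 remain; assigned so far: [2]
unit clause [-6] forces x6=F; simplify:
  drop 6 from [6, -4] -> [-4]
  satisfied 3 clause(s); 3 remain; assigned so far: [2, 6]
unit clause [-4] forces x4=F; simplify:
  satisfied 1 clause(s); 2 remain; assigned so far: [2, 4, 6]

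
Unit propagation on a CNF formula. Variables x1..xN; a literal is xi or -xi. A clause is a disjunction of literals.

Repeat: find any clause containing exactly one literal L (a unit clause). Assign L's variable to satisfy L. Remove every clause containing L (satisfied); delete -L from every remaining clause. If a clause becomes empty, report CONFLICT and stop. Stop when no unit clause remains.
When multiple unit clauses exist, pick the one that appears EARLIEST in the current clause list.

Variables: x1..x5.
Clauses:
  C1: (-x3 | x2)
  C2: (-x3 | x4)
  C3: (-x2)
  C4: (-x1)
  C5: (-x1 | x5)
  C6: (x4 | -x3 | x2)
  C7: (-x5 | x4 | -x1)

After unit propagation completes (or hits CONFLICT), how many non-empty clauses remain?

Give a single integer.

Answer: 0

Derivation:
unit clause [-2] forces x2=F; simplify:
  drop 2 from [-3, 2] -> [-3]
  drop 2 from [4, -3, 2] -> [4, -3]
  satisfied 1 clause(s); 6 remain; assigned so far: [2]
unit clause [-3] forces x3=F; simplify:
  satisfied 3 clause(s); 3 remain; assigned so far: [2, 3]
unit clause [-1] forces x1=F; simplify:
  satisfied 3 clause(s); 0 remain; assigned so far: [1, 2, 3]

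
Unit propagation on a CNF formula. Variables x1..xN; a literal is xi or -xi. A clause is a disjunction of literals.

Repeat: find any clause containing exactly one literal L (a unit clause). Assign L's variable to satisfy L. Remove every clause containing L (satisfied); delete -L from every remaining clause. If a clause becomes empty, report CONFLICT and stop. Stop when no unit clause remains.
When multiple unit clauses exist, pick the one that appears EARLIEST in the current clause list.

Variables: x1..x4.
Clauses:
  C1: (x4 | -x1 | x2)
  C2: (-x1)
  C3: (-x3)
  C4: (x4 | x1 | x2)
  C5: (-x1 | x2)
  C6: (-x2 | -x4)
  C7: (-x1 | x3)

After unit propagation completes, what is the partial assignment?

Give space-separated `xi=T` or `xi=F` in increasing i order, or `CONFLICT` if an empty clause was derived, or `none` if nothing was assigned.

unit clause [-1] forces x1=F; simplify:
  drop 1 from [4, 1, 2] -> [4, 2]
  satisfied 4 clause(s); 3 remain; assigned so far: [1]
unit clause [-3] forces x3=F; simplify:
  satisfied 1 clause(s); 2 remain; assigned so far: [1, 3]

Answer: x1=F x3=F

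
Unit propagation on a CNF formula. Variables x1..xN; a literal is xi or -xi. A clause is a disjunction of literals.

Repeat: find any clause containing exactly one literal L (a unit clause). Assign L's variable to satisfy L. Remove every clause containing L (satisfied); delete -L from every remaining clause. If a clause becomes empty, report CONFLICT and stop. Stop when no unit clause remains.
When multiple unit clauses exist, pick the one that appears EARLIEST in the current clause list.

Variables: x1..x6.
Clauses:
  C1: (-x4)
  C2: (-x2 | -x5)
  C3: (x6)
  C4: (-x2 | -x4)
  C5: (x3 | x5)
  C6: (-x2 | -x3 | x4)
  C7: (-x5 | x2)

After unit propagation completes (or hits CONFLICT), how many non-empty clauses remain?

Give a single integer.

Answer: 4

Derivation:
unit clause [-4] forces x4=F; simplify:
  drop 4 from [-2, -3, 4] -> [-2, -3]
  satisfied 2 clause(s); 5 remain; assigned so far: [4]
unit clause [6] forces x6=T; simplify:
  satisfied 1 clause(s); 4 remain; assigned so far: [4, 6]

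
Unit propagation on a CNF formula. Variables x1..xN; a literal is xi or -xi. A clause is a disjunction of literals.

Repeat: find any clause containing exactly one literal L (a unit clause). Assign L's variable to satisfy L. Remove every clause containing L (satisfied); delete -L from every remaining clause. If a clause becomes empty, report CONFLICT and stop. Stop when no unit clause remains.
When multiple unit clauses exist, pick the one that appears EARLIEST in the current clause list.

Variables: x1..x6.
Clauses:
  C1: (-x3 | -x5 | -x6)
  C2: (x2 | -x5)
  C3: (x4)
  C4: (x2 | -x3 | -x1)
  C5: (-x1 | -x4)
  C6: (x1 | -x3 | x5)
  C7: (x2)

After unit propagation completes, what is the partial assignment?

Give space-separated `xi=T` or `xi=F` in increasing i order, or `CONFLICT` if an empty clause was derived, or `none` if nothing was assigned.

unit clause [4] forces x4=T; simplify:
  drop -4 from [-1, -4] -> [-1]
  satisfied 1 clause(s); 6 remain; assigned so far: [4]
unit clause [-1] forces x1=F; simplify:
  drop 1 from [1, -3, 5] -> [-3, 5]
  satisfied 2 clause(s); 4 remain; assigned so far: [1, 4]
unit clause [2] forces x2=T; simplify:
  satisfied 2 clause(s); 2 remain; assigned so far: [1, 2, 4]

Answer: x1=F x2=T x4=T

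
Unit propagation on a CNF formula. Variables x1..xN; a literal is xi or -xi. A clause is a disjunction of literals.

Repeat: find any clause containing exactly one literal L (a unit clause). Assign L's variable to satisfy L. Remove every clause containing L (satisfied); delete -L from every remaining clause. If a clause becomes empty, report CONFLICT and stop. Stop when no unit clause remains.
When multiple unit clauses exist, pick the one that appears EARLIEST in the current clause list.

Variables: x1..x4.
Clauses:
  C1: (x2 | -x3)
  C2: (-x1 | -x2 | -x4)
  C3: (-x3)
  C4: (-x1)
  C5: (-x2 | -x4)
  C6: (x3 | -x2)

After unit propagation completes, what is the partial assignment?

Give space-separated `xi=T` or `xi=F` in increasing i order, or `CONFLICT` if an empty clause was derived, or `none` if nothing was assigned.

Answer: x1=F x2=F x3=F

Derivation:
unit clause [-3] forces x3=F; simplify:
  drop 3 from [3, -2] -> [-2]
  satisfied 2 clause(s); 4 remain; assigned so far: [3]
unit clause [-1] forces x1=F; simplify:
  satisfied 2 clause(s); 2 remain; assigned so far: [1, 3]
unit clause [-2] forces x2=F; simplify:
  satisfied 2 clause(s); 0 remain; assigned so far: [1, 2, 3]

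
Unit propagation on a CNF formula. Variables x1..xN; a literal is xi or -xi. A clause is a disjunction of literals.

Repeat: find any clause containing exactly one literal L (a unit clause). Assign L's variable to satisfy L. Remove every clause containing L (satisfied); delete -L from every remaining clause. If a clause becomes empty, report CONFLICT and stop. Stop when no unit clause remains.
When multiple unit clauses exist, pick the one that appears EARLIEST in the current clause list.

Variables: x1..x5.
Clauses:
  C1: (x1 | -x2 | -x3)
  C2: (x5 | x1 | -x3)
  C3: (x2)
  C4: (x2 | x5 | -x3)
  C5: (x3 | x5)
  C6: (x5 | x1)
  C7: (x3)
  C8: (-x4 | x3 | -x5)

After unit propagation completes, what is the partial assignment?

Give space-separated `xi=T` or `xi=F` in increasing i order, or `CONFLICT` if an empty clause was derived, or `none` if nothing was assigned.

Answer: x1=T x2=T x3=T

Derivation:
unit clause [2] forces x2=T; simplify:
  drop -2 from [1, -2, -3] -> [1, -3]
  satisfied 2 clause(s); 6 remain; assigned so far: [2]
unit clause [3] forces x3=T; simplify:
  drop -3 from [1, -3] -> [1]
  drop -3 from [5, 1, -3] -> [5, 1]
  satisfied 3 clause(s); 3 remain; assigned so far: [2, 3]
unit clause [1] forces x1=T; simplify:
  satisfied 3 clause(s); 0 remain; assigned so far: [1, 2, 3]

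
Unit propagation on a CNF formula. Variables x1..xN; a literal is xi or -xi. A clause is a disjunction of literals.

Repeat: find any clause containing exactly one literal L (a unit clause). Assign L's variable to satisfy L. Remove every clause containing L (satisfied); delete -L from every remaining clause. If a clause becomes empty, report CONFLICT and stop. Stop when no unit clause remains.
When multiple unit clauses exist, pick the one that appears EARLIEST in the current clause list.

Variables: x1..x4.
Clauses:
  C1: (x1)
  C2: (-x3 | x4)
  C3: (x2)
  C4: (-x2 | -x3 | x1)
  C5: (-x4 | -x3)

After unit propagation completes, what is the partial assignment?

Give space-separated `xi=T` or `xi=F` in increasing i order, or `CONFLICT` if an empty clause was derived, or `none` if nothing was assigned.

unit clause [1] forces x1=T; simplify:
  satisfied 2 clause(s); 3 remain; assigned so far: [1]
unit clause [2] forces x2=T; simplify:
  satisfied 1 clause(s); 2 remain; assigned so far: [1, 2]

Answer: x1=T x2=T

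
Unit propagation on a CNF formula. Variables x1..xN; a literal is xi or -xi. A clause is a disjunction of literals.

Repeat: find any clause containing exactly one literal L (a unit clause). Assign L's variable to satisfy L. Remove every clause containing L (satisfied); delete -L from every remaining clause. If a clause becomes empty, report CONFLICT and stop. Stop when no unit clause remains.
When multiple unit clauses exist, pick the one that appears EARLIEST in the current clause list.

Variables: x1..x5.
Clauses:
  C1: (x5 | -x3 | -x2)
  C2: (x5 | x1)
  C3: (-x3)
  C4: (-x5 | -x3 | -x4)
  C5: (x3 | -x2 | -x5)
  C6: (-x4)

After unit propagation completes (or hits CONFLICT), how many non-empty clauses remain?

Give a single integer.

unit clause [-3] forces x3=F; simplify:
  drop 3 from [3, -2, -5] -> [-2, -5]
  satisfied 3 clause(s); 3 remain; assigned so far: [3]
unit clause [-4] forces x4=F; simplify:
  satisfied 1 clause(s); 2 remain; assigned so far: [3, 4]

Answer: 2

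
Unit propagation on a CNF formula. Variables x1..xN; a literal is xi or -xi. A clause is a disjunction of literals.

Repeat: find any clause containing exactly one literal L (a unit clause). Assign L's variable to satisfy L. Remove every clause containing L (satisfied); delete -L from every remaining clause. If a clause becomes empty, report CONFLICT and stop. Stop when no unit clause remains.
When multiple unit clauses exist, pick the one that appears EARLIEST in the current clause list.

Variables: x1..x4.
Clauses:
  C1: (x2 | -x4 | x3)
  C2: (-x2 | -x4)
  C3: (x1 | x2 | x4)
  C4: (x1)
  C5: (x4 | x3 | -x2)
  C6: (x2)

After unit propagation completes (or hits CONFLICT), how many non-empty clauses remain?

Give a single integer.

Answer: 0

Derivation:
unit clause [1] forces x1=T; simplify:
  satisfied 2 clause(s); 4 remain; assigned so far: [1]
unit clause [2] forces x2=T; simplify:
  drop -2 from [-2, -4] -> [-4]
  drop -2 from [4, 3, -2] -> [4, 3]
  satisfied 2 clause(s); 2 remain; assigned so far: [1, 2]
unit clause [-4] forces x4=F; simplify:
  drop 4 from [4, 3] -> [3]
  satisfied 1 clause(s); 1 remain; assigned so far: [1, 2, 4]
unit clause [3] forces x3=T; simplify:
  satisfied 1 clause(s); 0 remain; assigned so far: [1, 2, 3, 4]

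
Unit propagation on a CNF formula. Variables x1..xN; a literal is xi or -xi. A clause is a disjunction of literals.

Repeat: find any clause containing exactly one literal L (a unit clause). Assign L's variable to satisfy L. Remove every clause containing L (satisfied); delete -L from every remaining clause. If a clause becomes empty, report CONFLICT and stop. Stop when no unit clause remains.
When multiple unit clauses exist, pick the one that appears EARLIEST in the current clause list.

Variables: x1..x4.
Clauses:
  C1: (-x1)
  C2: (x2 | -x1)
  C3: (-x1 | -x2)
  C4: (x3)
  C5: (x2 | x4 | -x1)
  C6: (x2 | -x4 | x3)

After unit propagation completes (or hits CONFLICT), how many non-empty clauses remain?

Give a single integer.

Answer: 0

Derivation:
unit clause [-1] forces x1=F; simplify:
  satisfied 4 clause(s); 2 remain; assigned so far: [1]
unit clause [3] forces x3=T; simplify:
  satisfied 2 clause(s); 0 remain; assigned so far: [1, 3]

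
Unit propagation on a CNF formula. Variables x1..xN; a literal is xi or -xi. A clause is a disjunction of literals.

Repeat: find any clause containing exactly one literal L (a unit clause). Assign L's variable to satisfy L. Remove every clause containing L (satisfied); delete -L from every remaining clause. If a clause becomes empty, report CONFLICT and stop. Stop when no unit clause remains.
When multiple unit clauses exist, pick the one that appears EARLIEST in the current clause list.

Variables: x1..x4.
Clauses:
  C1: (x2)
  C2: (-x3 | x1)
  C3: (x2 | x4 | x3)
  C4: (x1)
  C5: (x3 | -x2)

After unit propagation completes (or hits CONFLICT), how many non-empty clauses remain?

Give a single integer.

unit clause [2] forces x2=T; simplify:
  drop -2 from [3, -2] -> [3]
  satisfied 2 clause(s); 3 remain; assigned so far: [2]
unit clause [1] forces x1=T; simplify:
  satisfied 2 clause(s); 1 remain; assigned so far: [1, 2]
unit clause [3] forces x3=T; simplify:
  satisfied 1 clause(s); 0 remain; assigned so far: [1, 2, 3]

Answer: 0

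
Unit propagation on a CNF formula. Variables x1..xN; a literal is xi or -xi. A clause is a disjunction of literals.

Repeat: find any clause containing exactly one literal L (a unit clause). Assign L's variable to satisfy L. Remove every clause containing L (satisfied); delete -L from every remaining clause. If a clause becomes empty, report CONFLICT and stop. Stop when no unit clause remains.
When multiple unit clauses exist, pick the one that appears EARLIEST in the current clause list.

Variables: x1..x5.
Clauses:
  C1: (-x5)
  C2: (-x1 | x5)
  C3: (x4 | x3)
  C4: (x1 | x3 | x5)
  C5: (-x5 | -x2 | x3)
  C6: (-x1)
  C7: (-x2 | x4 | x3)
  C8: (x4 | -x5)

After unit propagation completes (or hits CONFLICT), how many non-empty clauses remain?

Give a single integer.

Answer: 0

Derivation:
unit clause [-5] forces x5=F; simplify:
  drop 5 from [-1, 5] -> [-1]
  drop 5 from [1, 3, 5] -> [1, 3]
  satisfied 3 clause(s); 5 remain; assigned so far: [5]
unit clause [-1] forces x1=F; simplify:
  drop 1 from [1, 3] -> [3]
  satisfied 2 clause(s); 3 remain; assigned so far: [1, 5]
unit clause [3] forces x3=T; simplify:
  satisfied 3 clause(s); 0 remain; assigned so far: [1, 3, 5]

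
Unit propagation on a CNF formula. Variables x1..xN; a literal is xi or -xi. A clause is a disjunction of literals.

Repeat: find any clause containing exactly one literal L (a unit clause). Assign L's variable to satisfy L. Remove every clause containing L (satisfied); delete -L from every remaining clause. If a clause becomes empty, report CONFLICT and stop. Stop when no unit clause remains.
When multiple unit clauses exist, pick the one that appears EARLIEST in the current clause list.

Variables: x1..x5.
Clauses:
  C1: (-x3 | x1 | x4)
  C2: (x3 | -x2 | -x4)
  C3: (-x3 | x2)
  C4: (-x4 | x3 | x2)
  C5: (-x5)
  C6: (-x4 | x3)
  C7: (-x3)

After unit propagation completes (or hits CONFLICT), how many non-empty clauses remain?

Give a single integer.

unit clause [-5] forces x5=F; simplify:
  satisfied 1 clause(s); 6 remain; assigned so far: [5]
unit clause [-3] forces x3=F; simplify:
  drop 3 from [3, -2, -4] -> [-2, -4]
  drop 3 from [-4, 3, 2] -> [-4, 2]
  drop 3 from [-4, 3] -> [-4]
  satisfied 3 clause(s); 3 remain; assigned so far: [3, 5]
unit clause [-4] forces x4=F; simplify:
  satisfied 3 clause(s); 0 remain; assigned so far: [3, 4, 5]

Answer: 0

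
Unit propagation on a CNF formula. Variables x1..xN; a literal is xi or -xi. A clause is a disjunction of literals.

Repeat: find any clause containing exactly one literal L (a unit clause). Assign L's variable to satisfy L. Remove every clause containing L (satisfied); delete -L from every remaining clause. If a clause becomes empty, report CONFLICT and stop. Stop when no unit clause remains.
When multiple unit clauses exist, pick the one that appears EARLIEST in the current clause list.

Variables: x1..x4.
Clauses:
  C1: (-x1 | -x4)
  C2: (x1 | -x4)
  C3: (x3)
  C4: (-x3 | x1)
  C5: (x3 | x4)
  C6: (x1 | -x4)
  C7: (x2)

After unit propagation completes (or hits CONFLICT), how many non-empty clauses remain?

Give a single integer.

unit clause [3] forces x3=T; simplify:
  drop -3 from [-3, 1] -> [1]
  satisfied 2 clause(s); 5 remain; assigned so far: [3]
unit clause [1] forces x1=T; simplify:
  drop -1 from [-1, -4] -> [-4]
  satisfied 3 clause(s); 2 remain; assigned so far: [1, 3]
unit clause [-4] forces x4=F; simplify:
  satisfied 1 clause(s); 1 remain; assigned so far: [1, 3, 4]
unit clause [2] forces x2=T; simplify:
  satisfied 1 clause(s); 0 remain; assigned so far: [1, 2, 3, 4]

Answer: 0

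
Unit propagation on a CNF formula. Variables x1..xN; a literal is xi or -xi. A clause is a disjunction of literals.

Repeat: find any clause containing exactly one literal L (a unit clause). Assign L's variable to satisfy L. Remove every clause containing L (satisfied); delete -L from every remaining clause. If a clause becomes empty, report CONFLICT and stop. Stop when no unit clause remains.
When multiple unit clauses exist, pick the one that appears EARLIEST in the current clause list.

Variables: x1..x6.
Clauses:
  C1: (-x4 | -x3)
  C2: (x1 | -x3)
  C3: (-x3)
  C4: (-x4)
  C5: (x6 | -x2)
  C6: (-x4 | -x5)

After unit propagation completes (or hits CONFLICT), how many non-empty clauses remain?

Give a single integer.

unit clause [-3] forces x3=F; simplify:
  satisfied 3 clause(s); 3 remain; assigned so far: [3]
unit clause [-4] forces x4=F; simplify:
  satisfied 2 clause(s); 1 remain; assigned so far: [3, 4]

Answer: 1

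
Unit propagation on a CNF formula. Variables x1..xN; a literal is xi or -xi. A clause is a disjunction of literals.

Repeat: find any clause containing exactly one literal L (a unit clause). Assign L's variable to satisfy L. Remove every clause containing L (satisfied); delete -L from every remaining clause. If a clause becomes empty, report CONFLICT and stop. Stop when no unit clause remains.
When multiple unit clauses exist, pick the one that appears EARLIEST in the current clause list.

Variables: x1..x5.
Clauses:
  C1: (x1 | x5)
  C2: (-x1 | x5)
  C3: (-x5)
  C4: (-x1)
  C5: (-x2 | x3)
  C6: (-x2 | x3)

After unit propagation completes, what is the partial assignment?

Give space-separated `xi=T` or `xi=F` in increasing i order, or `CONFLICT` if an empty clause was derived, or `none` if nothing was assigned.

unit clause [-5] forces x5=F; simplify:
  drop 5 from [1, 5] -> [1]
  drop 5 from [-1, 5] -> [-1]
  satisfied 1 clause(s); 5 remain; assigned so far: [5]
unit clause [1] forces x1=T; simplify:
  drop -1 from [-1] -> [] (empty!)
  drop -1 from [-1] -> [] (empty!)
  satisfied 1 clause(s); 4 remain; assigned so far: [1, 5]
CONFLICT (empty clause)

Answer: CONFLICT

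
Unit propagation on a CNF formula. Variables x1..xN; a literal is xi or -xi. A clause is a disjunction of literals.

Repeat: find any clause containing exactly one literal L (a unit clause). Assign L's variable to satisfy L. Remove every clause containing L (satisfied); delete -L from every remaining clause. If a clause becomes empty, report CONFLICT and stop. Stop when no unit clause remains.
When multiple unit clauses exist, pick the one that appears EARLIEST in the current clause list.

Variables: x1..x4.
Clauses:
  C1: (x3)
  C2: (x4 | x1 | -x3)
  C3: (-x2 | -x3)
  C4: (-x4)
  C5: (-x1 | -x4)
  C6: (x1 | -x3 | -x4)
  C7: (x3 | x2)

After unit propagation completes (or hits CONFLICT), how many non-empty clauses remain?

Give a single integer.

Answer: 0

Derivation:
unit clause [3] forces x3=T; simplify:
  drop -3 from [4, 1, -3] -> [4, 1]
  drop -3 from [-2, -3] -> [-2]
  drop -3 from [1, -3, -4] -> [1, -4]
  satisfied 2 clause(s); 5 remain; assigned so far: [3]
unit clause [-2] forces x2=F; simplify:
  satisfied 1 clause(s); 4 remain; assigned so far: [2, 3]
unit clause [-4] forces x4=F; simplify:
  drop 4 from [4, 1] -> [1]
  satisfied 3 clause(s); 1 remain; assigned so far: [2, 3, 4]
unit clause [1] forces x1=T; simplify:
  satisfied 1 clause(s); 0 remain; assigned so far: [1, 2, 3, 4]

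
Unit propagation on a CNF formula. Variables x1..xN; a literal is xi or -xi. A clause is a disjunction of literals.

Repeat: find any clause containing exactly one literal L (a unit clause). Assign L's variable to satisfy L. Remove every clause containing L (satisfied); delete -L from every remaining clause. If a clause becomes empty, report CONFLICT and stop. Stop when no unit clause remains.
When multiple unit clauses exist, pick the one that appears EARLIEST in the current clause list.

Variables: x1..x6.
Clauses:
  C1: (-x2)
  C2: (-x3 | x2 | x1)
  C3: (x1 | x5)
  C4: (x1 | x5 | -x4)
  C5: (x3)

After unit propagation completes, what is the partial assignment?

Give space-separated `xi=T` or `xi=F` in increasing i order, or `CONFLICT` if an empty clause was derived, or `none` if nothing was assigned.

unit clause [-2] forces x2=F; simplify:
  drop 2 from [-3, 2, 1] -> [-3, 1]
  satisfied 1 clause(s); 4 remain; assigned so far: [2]
unit clause [3] forces x3=T; simplify:
  drop -3 from [-3, 1] -> [1]
  satisfied 1 clause(s); 3 remain; assigned so far: [2, 3]
unit clause [1] forces x1=T; simplify:
  satisfied 3 clause(s); 0 remain; assigned so far: [1, 2, 3]

Answer: x1=T x2=F x3=T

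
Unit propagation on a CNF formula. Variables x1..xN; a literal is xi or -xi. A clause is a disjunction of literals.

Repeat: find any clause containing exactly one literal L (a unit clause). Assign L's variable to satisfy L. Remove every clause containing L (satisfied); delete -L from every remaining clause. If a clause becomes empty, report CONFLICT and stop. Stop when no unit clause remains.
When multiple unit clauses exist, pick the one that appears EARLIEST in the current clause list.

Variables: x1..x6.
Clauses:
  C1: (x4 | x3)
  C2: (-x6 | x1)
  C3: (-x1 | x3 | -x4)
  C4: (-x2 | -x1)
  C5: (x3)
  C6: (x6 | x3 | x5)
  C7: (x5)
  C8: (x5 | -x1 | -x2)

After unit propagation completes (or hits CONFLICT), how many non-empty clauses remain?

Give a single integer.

unit clause [3] forces x3=T; simplify:
  satisfied 4 clause(s); 4 remain; assigned so far: [3]
unit clause [5] forces x5=T; simplify:
  satisfied 2 clause(s); 2 remain; assigned so far: [3, 5]

Answer: 2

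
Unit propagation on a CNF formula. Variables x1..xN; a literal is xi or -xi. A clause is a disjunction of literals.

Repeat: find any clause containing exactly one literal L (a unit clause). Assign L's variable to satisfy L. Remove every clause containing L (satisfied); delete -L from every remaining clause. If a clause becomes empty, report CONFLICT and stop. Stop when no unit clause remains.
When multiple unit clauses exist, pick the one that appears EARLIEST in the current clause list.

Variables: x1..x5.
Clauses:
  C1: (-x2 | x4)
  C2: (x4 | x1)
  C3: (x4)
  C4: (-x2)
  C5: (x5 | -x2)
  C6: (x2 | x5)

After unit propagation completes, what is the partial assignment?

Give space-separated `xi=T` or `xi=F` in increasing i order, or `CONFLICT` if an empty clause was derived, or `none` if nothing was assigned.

Answer: x2=F x4=T x5=T

Derivation:
unit clause [4] forces x4=T; simplify:
  satisfied 3 clause(s); 3 remain; assigned so far: [4]
unit clause [-2] forces x2=F; simplify:
  drop 2 from [2, 5] -> [5]
  satisfied 2 clause(s); 1 remain; assigned so far: [2, 4]
unit clause [5] forces x5=T; simplify:
  satisfied 1 clause(s); 0 remain; assigned so far: [2, 4, 5]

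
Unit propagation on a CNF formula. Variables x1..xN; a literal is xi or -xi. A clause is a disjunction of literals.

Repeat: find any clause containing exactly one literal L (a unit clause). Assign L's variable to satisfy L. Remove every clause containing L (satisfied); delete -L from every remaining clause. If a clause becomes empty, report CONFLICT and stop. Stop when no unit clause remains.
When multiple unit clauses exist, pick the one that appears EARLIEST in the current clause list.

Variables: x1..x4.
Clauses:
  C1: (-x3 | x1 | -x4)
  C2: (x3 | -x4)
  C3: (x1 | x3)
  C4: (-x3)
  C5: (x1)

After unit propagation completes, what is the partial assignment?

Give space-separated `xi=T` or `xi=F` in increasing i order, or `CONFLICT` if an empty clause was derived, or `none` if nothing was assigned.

Answer: x1=T x3=F x4=F

Derivation:
unit clause [-3] forces x3=F; simplify:
  drop 3 from [3, -4] -> [-4]
  drop 3 from [1, 3] -> [1]
  satisfied 2 clause(s); 3 remain; assigned so far: [3]
unit clause [-4] forces x4=F; simplify:
  satisfied 1 clause(s); 2 remain; assigned so far: [3, 4]
unit clause [1] forces x1=T; simplify:
  satisfied 2 clause(s); 0 remain; assigned so far: [1, 3, 4]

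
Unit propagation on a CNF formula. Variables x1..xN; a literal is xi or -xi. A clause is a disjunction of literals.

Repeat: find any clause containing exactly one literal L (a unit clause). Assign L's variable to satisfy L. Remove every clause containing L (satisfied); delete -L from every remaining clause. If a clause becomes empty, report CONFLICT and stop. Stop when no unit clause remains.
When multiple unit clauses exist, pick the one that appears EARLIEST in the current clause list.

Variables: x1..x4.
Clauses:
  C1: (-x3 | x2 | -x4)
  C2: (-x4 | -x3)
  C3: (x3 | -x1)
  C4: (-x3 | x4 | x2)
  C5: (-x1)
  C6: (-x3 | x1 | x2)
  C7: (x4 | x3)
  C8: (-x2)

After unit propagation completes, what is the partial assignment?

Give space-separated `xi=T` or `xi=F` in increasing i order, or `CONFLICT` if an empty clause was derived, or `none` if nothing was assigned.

Answer: x1=F x2=F x3=F x4=T

Derivation:
unit clause [-1] forces x1=F; simplify:
  drop 1 from [-3, 1, 2] -> [-3, 2]
  satisfied 2 clause(s); 6 remain; assigned so far: [1]
unit clause [-2] forces x2=F; simplify:
  drop 2 from [-3, 2, -4] -> [-3, -4]
  drop 2 from [-3, 4, 2] -> [-3, 4]
  drop 2 from [-3, 2] -> [-3]
  satisfied 1 clause(s); 5 remain; assigned so far: [1, 2]
unit clause [-3] forces x3=F; simplify:
  drop 3 from [4, 3] -> [4]
  satisfied 4 clause(s); 1 remain; assigned so far: [1, 2, 3]
unit clause [4] forces x4=T; simplify:
  satisfied 1 clause(s); 0 remain; assigned so far: [1, 2, 3, 4]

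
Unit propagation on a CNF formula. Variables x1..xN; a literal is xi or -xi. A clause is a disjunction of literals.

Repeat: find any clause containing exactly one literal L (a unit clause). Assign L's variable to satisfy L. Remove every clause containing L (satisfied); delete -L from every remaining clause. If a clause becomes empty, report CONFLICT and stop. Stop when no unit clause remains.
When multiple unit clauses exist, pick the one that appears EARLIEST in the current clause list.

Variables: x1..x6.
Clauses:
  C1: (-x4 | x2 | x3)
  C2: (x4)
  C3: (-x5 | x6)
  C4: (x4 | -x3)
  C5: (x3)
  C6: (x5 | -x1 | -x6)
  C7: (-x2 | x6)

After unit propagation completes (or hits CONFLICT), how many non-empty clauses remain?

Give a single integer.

unit clause [4] forces x4=T; simplify:
  drop -4 from [-4, 2, 3] -> [2, 3]
  satisfied 2 clause(s); 5 remain; assigned so far: [4]
unit clause [3] forces x3=T; simplify:
  satisfied 2 clause(s); 3 remain; assigned so far: [3, 4]

Answer: 3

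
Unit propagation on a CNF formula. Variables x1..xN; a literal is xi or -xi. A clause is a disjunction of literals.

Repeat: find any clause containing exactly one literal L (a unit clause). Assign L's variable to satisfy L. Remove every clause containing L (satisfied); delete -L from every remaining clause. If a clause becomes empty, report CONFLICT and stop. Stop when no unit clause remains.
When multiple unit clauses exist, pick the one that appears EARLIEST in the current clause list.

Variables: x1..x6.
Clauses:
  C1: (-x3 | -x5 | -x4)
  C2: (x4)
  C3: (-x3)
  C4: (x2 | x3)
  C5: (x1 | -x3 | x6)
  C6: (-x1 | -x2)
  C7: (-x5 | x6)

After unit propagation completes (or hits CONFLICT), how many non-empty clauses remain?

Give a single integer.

unit clause [4] forces x4=T; simplify:
  drop -4 from [-3, -5, -4] -> [-3, -5]
  satisfied 1 clause(s); 6 remain; assigned so far: [4]
unit clause [-3] forces x3=F; simplify:
  drop 3 from [2, 3] -> [2]
  satisfied 3 clause(s); 3 remain; assigned so far: [3, 4]
unit clause [2] forces x2=T; simplify:
  drop -2 from [-1, -2] -> [-1]
  satisfied 1 clause(s); 2 remain; assigned so far: [2, 3, 4]
unit clause [-1] forces x1=F; simplify:
  satisfied 1 clause(s); 1 remain; assigned so far: [1, 2, 3, 4]

Answer: 1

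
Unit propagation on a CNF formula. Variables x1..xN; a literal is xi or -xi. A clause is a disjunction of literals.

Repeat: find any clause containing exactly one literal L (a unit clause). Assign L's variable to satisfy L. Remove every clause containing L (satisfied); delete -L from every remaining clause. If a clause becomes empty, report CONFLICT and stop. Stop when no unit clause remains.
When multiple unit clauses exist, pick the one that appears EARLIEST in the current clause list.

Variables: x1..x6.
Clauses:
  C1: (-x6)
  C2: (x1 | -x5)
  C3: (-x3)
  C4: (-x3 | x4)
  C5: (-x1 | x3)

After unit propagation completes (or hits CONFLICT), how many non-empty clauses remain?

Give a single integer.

Answer: 0

Derivation:
unit clause [-6] forces x6=F; simplify:
  satisfied 1 clause(s); 4 remain; assigned so far: [6]
unit clause [-3] forces x3=F; simplify:
  drop 3 from [-1, 3] -> [-1]
  satisfied 2 clause(s); 2 remain; assigned so far: [3, 6]
unit clause [-1] forces x1=F; simplify:
  drop 1 from [1, -5] -> [-5]
  satisfied 1 clause(s); 1 remain; assigned so far: [1, 3, 6]
unit clause [-5] forces x5=F; simplify:
  satisfied 1 clause(s); 0 remain; assigned so far: [1, 3, 5, 6]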